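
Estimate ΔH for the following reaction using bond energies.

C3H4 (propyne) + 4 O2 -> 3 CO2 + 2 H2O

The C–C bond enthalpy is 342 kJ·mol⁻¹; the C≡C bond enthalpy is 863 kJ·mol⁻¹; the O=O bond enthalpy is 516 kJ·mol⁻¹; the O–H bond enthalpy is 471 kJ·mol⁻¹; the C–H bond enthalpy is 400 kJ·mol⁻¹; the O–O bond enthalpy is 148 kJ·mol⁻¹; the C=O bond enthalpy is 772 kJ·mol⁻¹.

Bonds broken (reactants):
  C≡C: 1 × 863 = 863
  C–C: 1 × 342 = 342
  C–H: 4 × 400 = 1600
  O=O: 4 × 516 = 2064
  Σ(broken) = 4869 kJ
Bonds formed (products):
  C=O: 6 × 772 = 4632
  O–H: 4 × 471 = 1884
  Σ(formed) = 6516 kJ
ΔH = Σ(broken) − Σ(formed) = 4869 − 6516 = −1647 kJ

ΔH ≈ −1647 kJ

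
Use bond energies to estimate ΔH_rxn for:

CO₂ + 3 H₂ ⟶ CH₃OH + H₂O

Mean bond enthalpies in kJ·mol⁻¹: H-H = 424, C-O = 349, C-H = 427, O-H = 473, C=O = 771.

Bonds broken (reactants):
  C=O: 2 × 771 = 1542
  H-H: 3 × 424 = 1272
  Σ(broken) = 2814 kJ
Bonds formed (products):
  C-H: 3 × 427 = 1281
  C-O: 1 × 349 = 349
  O-H: 3 × 473 = 1419
  Σ(formed) = 3049 kJ
ΔH = Σ(broken) − Σ(formed) = 2814 − 3049 = −235 kJ

ΔH ≈ −235 kJ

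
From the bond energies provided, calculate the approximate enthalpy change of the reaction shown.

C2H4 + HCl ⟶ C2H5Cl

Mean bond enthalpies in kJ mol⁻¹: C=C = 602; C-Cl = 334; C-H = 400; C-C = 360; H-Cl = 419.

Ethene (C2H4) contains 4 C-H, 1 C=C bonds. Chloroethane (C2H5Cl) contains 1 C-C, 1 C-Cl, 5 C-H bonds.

ΔH ≈ −73 kJ

Bonds broken (reactants):
  C-H: 4 × 400 = 1600
  C=C: 1 × 602 = 602
  H-Cl: 1 × 419 = 419
  Σ(broken) = 2621 kJ
Bonds formed (products):
  C-C: 1 × 360 = 360
  C-Cl: 1 × 334 = 334
  C-H: 5 × 400 = 2000
  Σ(formed) = 2694 kJ
ΔH = Σ(broken) − Σ(formed) = 2621 − 2694 = −73 kJ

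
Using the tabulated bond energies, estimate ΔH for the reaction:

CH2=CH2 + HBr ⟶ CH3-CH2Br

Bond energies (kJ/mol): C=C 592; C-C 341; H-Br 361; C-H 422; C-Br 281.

ΔH ≈ −91 kJ

Bonds broken (reactants):
  C-H: 4 × 422 = 1688
  C=C: 1 × 592 = 592
  H-Br: 1 × 361 = 361
  Σ(broken) = 2641 kJ
Bonds formed (products):
  C-Br: 1 × 281 = 281
  C-C: 1 × 341 = 341
  C-H: 5 × 422 = 2110
  Σ(formed) = 2732 kJ
ΔH = Σ(broken) − Σ(formed) = 2641 − 2732 = −91 kJ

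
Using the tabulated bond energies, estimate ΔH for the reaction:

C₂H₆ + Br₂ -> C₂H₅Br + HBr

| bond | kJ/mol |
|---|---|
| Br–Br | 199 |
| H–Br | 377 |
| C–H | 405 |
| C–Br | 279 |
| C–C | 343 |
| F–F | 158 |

ΔH ≈ −52 kJ

Bonds broken (reactants):
  Br–Br: 1 × 199 = 199
  C–C: 1 × 343 = 343
  C–H: 6 × 405 = 2430
  Σ(broken) = 2972 kJ
Bonds formed (products):
  C–Br: 1 × 279 = 279
  C–C: 1 × 343 = 343
  C–H: 5 × 405 = 2025
  H–Br: 1 × 377 = 377
  Σ(formed) = 3024 kJ
ΔH = Σ(broken) − Σ(formed) = 2972 − 3024 = −52 kJ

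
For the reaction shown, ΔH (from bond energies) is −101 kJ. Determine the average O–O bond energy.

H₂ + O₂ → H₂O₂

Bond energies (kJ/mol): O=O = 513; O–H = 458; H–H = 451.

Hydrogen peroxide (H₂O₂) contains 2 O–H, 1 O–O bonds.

Let D be the O–O bond energy.
Σ(broken) = 1×451 + 1×513 = 964
Σ(formed) = 2×458 + 1×D = 916 + D
ΔH = Σ(broken) − Σ(formed) = (964) − (916 + D) = +48 − D
Setting this equal to −101 kJ gives D = 149 kJ/mol.

D(O–O) ≈ 149 kJ/mol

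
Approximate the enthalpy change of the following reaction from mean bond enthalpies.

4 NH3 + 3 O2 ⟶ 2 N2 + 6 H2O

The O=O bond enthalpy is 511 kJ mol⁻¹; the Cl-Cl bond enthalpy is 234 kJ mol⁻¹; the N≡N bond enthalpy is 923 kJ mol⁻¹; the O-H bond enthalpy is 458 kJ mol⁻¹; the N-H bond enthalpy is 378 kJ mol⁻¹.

ΔH ≈ −1273 kJ

Bonds broken (reactants):
  N-H: 12 × 378 = 4536
  O=O: 3 × 511 = 1533
  Σ(broken) = 6069 kJ
Bonds formed (products):
  N≡N: 2 × 923 = 1846
  O-H: 12 × 458 = 5496
  Σ(formed) = 7342 kJ
ΔH = Σ(broken) − Σ(formed) = 6069 − 7342 = −1273 kJ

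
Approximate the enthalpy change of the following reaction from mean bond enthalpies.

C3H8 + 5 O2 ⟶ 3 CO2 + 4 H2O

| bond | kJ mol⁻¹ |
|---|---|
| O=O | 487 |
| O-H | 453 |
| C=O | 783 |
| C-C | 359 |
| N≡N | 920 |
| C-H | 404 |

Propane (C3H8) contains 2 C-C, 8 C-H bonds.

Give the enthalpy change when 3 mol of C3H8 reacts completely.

ΔH = −5811 kJ

Bonds broken (reactants):
  C-C: 2 × 359 = 718
  C-H: 8 × 404 = 3232
  O=O: 5 × 487 = 2435
  Σ(broken) = 6385 kJ
Bonds formed (products):
  C=O: 6 × 783 = 4698
  O-H: 8 × 453 = 3624
  Σ(formed) = 8322 kJ
ΔH = Σ(broken) − Σ(formed) = 6385 − 8322 = −1937 kJ
For 3× the reaction as written: 3 × (−1937) = −5811 kJ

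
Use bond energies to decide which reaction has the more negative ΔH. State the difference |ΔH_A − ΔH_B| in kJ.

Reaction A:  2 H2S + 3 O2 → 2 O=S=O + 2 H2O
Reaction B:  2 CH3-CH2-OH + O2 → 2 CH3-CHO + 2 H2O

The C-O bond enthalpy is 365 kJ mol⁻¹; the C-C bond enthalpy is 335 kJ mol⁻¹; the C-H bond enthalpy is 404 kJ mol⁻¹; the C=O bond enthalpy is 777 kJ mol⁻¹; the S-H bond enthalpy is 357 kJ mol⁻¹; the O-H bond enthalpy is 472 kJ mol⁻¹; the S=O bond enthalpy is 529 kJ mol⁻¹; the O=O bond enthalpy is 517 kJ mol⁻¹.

Reaction A, by 582 kJ

Reaction A:
  Bonds broken (reactants):
    O=O: 3 × 517 = 1551
    S-H: 4 × 357 = 1428
    Σ(broken) = 2979 kJ
  Bonds formed (products):
    O-H: 4 × 472 = 1888
    S=O: 4 × 529 = 2116
    Σ(formed) = 4004 kJ
  ΔH_A = 2979 − 4004 = −1025 kJ
Reaction B:
  Bonds broken (reactants):
    C-C: 2 × 335 = 670
    C-H: 10 × 404 = 4040
    C-O: 2 × 365 = 730
    O-H: 2 × 472 = 944
    O=O: 1 × 517 = 517
    Σ(broken) = 6901 kJ
  Bonds formed (products):
    C-C: 2 × 335 = 670
    C-H: 8 × 404 = 3232
    C=O: 2 × 777 = 1554
    O-H: 4 × 472 = 1888
    Σ(formed) = 7344 kJ
  ΔH_B = 6901 − 7344 = −443 kJ
ΔH_A − ΔH_B = −582 kJ, so reaction A has the more negative ΔH; |ΔH_A − ΔH_B| = 582 kJ.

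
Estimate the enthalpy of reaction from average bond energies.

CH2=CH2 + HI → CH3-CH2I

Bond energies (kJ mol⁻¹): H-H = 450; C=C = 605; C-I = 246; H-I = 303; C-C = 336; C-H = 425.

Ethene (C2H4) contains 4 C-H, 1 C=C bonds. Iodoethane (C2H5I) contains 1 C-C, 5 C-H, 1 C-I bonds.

ΔH ≈ −99 kJ

Bonds broken (reactants):
  C-H: 4 × 425 = 1700
  C=C: 1 × 605 = 605
  H-I: 1 × 303 = 303
  Σ(broken) = 2608 kJ
Bonds formed (products):
  C-C: 1 × 336 = 336
  C-H: 5 × 425 = 2125
  C-I: 1 × 246 = 246
  Σ(formed) = 2707 kJ
ΔH = Σ(broken) − Σ(formed) = 2608 − 2707 = −99 kJ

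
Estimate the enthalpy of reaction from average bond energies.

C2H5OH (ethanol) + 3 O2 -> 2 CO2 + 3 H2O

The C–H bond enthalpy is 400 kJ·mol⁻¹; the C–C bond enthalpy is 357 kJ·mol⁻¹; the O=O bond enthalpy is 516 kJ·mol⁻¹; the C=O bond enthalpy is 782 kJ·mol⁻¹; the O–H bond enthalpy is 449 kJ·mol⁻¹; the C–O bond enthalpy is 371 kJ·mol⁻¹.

Bonds broken (reactants):
  C–C: 1 × 357 = 357
  C–H: 5 × 400 = 2000
  C–O: 1 × 371 = 371
  O–H: 1 × 449 = 449
  O=O: 3 × 516 = 1548
  Σ(broken) = 4725 kJ
Bonds formed (products):
  C=O: 4 × 782 = 3128
  O–H: 6 × 449 = 2694
  Σ(formed) = 5822 kJ
ΔH = Σ(broken) − Σ(formed) = 4725 − 5822 = −1097 kJ

ΔH ≈ −1097 kJ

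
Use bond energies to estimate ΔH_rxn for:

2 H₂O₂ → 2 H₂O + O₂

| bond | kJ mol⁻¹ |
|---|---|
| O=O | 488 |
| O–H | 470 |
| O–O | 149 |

Bonds broken (reactants):
  O–H: 4 × 470 = 1880
  O–O: 2 × 149 = 298
  Σ(broken) = 2178 kJ
Bonds formed (products):
  O–H: 4 × 470 = 1880
  O=O: 1 × 488 = 488
  Σ(formed) = 2368 kJ
ΔH = Σ(broken) − Σ(formed) = 2178 − 2368 = −190 kJ

ΔH ≈ −190 kJ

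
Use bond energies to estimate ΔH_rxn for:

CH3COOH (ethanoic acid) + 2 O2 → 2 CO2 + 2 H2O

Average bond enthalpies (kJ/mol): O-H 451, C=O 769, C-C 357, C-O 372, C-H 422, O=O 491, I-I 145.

ΔH ≈ −683 kJ

Bonds broken (reactants):
  C-C: 1 × 357 = 357
  C-H: 3 × 422 = 1266
  C-O: 1 × 372 = 372
  C=O: 1 × 769 = 769
  O-H: 1 × 451 = 451
  O=O: 2 × 491 = 982
  Σ(broken) = 4197 kJ
Bonds formed (products):
  C=O: 4 × 769 = 3076
  O-H: 4 × 451 = 1804
  Σ(formed) = 4880 kJ
ΔH = Σ(broken) − Σ(formed) = 4197 − 4880 = −683 kJ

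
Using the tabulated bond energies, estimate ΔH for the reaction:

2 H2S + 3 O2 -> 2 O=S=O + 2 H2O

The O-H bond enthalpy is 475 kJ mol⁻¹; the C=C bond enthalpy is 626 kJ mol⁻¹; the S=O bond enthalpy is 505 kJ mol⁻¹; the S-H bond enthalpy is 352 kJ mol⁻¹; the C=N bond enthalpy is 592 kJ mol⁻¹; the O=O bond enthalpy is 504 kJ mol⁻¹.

ΔH ≈ −1000 kJ

Bonds broken (reactants):
  O=O: 3 × 504 = 1512
  S-H: 4 × 352 = 1408
  Σ(broken) = 2920 kJ
Bonds formed (products):
  O-H: 4 × 475 = 1900
  S=O: 4 × 505 = 2020
  Σ(formed) = 3920 kJ
ΔH = Σ(broken) − Σ(formed) = 2920 − 3920 = −1000 kJ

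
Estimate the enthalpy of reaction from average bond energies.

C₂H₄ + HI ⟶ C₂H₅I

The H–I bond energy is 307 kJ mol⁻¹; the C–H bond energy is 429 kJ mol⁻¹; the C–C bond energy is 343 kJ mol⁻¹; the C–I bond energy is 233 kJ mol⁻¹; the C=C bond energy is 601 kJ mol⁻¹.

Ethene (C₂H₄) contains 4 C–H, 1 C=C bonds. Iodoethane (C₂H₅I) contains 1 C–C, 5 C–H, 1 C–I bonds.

Bonds broken (reactants):
  C–H: 4 × 429 = 1716
  C=C: 1 × 601 = 601
  H–I: 1 × 307 = 307
  Σ(broken) = 2624 kJ
Bonds formed (products):
  C–C: 1 × 343 = 343
  C–H: 5 × 429 = 2145
  C–I: 1 × 233 = 233
  Σ(formed) = 2721 kJ
ΔH = Σ(broken) − Σ(formed) = 2624 − 2721 = −97 kJ

ΔH ≈ −97 kJ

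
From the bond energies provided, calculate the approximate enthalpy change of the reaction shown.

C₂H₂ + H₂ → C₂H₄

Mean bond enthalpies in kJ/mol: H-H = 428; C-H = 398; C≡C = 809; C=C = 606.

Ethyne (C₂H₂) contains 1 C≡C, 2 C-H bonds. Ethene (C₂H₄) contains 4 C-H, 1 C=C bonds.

ΔH ≈ −165 kJ

Bonds broken (reactants):
  C≡C: 1 × 809 = 809
  C-H: 2 × 398 = 796
  H-H: 1 × 428 = 428
  Σ(broken) = 2033 kJ
Bonds formed (products):
  C-H: 4 × 398 = 1592
  C=C: 1 × 606 = 606
  Σ(formed) = 2198 kJ
ΔH = Σ(broken) − Σ(formed) = 2033 − 2198 = −165 kJ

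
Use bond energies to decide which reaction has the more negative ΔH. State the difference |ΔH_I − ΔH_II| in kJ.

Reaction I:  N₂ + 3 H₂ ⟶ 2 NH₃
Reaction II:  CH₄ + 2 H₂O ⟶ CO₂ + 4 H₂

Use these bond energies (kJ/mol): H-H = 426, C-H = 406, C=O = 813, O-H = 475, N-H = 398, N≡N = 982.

Reaction I:
  Bonds broken (reactants):
    H-H: 3 × 426 = 1278
    N≡N: 1 × 982 = 982
    Σ(broken) = 2260 kJ
  Bonds formed (products):
    N-H: 6 × 398 = 2388
    Σ(formed) = 2388 kJ
  ΔH_I = 2260 − 2388 = −128 kJ
Reaction II:
  Bonds broken (reactants):
    C-H: 4 × 406 = 1624
    O-H: 4 × 475 = 1900
    Σ(broken) = 3524 kJ
  Bonds formed (products):
    C=O: 2 × 813 = 1626
    H-H: 4 × 426 = 1704
    Σ(formed) = 3330 kJ
  ΔH_II = 3524 − 3330 = +194 kJ
ΔH_I − ΔH_II = −322 kJ, so reaction I has the more negative ΔH; |ΔH_I − ΔH_II| = 322 kJ.

Reaction I, by 322 kJ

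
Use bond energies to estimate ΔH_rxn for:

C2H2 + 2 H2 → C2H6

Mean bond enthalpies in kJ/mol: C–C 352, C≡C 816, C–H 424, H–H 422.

Bonds broken (reactants):
  C≡C: 1 × 816 = 816
  C–H: 2 × 424 = 848
  H–H: 2 × 422 = 844
  Σ(broken) = 2508 kJ
Bonds formed (products):
  C–C: 1 × 352 = 352
  C–H: 6 × 424 = 2544
  Σ(formed) = 2896 kJ
ΔH = Σ(broken) − Σ(formed) = 2508 − 2896 = −388 kJ

ΔH ≈ −388 kJ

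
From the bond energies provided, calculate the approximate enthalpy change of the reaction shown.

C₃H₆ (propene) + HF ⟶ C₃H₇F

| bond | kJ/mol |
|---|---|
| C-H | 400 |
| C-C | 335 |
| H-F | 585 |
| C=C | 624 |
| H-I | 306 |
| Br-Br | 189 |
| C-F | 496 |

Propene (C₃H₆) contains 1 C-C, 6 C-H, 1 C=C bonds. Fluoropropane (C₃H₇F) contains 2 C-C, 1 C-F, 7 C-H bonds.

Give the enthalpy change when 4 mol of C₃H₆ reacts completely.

ΔH = −88 kJ

Bonds broken (reactants):
  C-C: 1 × 335 = 335
  C-H: 6 × 400 = 2400
  C=C: 1 × 624 = 624
  H-F: 1 × 585 = 585
  Σ(broken) = 3944 kJ
Bonds formed (products):
  C-C: 2 × 335 = 670
  C-F: 1 × 496 = 496
  C-H: 7 × 400 = 2800
  Σ(formed) = 3966 kJ
ΔH = Σ(broken) − Σ(formed) = 3944 − 3966 = −22 kJ
For 4× the reaction as written: 4 × (−22) = −88 kJ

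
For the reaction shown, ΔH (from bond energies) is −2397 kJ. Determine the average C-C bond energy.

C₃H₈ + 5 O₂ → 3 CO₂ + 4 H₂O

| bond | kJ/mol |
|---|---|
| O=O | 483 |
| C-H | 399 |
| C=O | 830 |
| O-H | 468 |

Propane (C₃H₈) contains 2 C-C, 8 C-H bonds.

Let D be the C-C bond energy.
Σ(broken) = 2×D + 8×399 + 5×483 = 5607 + 2D
Σ(formed) = 6×830 + 8×468 = 8724
ΔH = Σ(broken) − Σ(formed) = (5607 + 2D) − (8724) = −3117 + 2D
Setting this equal to −2397 kJ gives 2D = 720, so D = 360 kJ/mol.

D(C-C) ≈ 360 kJ/mol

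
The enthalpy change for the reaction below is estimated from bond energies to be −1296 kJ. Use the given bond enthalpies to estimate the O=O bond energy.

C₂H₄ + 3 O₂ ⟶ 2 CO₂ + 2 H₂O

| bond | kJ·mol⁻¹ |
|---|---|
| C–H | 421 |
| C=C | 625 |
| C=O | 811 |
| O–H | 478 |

D(O=O) ≈ 517 kJ/mol

Let D be the O=O bond energy.
Σ(broken) = 4×421 + 1×625 + 3×D = 2309 + 3D
Σ(formed) = 4×811 + 4×478 = 5156
ΔH = Σ(broken) − Σ(formed) = (2309 + 3D) − (5156) = −2847 + 3D
Setting this equal to −1296 kJ gives 3D = 1551, so D = 517 kJ/mol.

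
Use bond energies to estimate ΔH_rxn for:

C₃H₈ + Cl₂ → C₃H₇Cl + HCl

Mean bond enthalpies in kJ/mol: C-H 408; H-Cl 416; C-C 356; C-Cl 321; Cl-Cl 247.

Bonds broken (reactants):
  C-C: 2 × 356 = 712
  C-H: 8 × 408 = 3264
  Cl-Cl: 1 × 247 = 247
  Σ(broken) = 4223 kJ
Bonds formed (products):
  C-C: 2 × 356 = 712
  C-Cl: 1 × 321 = 321
  C-H: 7 × 408 = 2856
  H-Cl: 1 × 416 = 416
  Σ(formed) = 4305 kJ
ΔH = Σ(broken) − Σ(formed) = 4223 − 4305 = −82 kJ

ΔH ≈ −82 kJ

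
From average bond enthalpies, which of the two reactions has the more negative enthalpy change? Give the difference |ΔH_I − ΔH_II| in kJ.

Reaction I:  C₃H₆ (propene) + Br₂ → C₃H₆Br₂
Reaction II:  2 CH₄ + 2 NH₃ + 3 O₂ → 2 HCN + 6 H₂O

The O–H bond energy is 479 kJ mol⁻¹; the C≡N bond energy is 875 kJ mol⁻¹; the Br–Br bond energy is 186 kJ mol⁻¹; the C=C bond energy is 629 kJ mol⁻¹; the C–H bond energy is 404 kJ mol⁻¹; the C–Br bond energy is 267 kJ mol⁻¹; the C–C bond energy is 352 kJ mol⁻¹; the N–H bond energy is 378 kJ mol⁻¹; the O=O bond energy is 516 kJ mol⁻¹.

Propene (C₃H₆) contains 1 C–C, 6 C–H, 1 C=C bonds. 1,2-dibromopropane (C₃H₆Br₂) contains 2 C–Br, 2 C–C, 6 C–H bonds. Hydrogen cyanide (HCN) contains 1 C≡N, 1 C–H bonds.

Reaction II, by 1187 kJ

Reaction I:
  Bonds broken (reactants):
    Br–Br: 1 × 186 = 186
    C–C: 1 × 352 = 352
    C–H: 6 × 404 = 2424
    C=C: 1 × 629 = 629
    Σ(broken) = 3591 kJ
  Bonds formed (products):
    C–Br: 2 × 267 = 534
    C–C: 2 × 352 = 704
    C–H: 6 × 404 = 2424
    Σ(formed) = 3662 kJ
  ΔH_I = 3591 − 3662 = −71 kJ
Reaction II:
  Bonds broken (reactants):
    C–H: 8 × 404 = 3232
    N–H: 6 × 378 = 2268
    O=O: 3 × 516 = 1548
    Σ(broken) = 7048 kJ
  Bonds formed (products):
    C≡N: 2 × 875 = 1750
    C–H: 2 × 404 = 808
    O–H: 12 × 479 = 5748
    Σ(formed) = 8306 kJ
  ΔH_II = 7048 − 8306 = −1258 kJ
ΔH_I − ΔH_II = +1187 kJ, so reaction II has the more negative ΔH; |ΔH_I − ΔH_II| = 1187 kJ.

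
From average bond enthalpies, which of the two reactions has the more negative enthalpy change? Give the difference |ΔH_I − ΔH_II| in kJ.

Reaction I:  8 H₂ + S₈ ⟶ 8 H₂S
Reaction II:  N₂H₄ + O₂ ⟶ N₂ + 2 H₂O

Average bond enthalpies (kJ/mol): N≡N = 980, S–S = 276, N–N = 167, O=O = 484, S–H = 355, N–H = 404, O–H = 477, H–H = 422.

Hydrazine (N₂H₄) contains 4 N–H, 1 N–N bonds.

Reaction II, by 525 kJ

Reaction I:
  Bonds broken (reactants):
    H–H: 8 × 422 = 3376
    S–S: 8 × 276 = 2208
    Σ(broken) = 5584 kJ
  Bonds formed (products):
    S–H: 16 × 355 = 5680
    Σ(formed) = 5680 kJ
  ΔH_I = 5584 − 5680 = −96 kJ
Reaction II:
  Bonds broken (reactants):
    N–H: 4 × 404 = 1616
    N–N: 1 × 167 = 167
    O=O: 1 × 484 = 484
    Σ(broken) = 2267 kJ
  Bonds formed (products):
    N≡N: 1 × 980 = 980
    O–H: 4 × 477 = 1908
    Σ(formed) = 2888 kJ
  ΔH_II = 2267 − 2888 = −621 kJ
ΔH_I − ΔH_II = +525 kJ, so reaction II has the more negative ΔH; |ΔH_I − ΔH_II| = 525 kJ.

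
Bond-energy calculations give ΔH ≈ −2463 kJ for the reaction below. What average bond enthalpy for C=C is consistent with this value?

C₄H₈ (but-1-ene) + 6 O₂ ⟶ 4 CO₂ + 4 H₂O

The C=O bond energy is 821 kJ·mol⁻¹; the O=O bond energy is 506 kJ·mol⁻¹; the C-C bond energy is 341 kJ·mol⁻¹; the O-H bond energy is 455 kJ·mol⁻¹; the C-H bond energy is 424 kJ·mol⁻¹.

D(C=C) ≈ 635 kJ/mol

Let D be the C=C bond energy.
Σ(broken) = 2×341 + 8×424 + 1×D + 6×506 = 7110 + D
Σ(formed) = 8×821 + 8×455 = 10208
ΔH = Σ(broken) − Σ(formed) = (7110 + D) − (10208) = −3098 + D
Setting this equal to −2463 kJ gives D = 635 kJ/mol.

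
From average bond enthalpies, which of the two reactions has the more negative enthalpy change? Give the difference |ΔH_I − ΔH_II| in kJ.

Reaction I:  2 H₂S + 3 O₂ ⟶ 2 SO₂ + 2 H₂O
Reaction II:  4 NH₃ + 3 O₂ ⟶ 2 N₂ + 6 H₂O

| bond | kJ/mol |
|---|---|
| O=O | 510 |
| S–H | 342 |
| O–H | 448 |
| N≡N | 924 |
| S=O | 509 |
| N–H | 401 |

Reaction I, by 48 kJ

Reaction I:
  Bonds broken (reactants):
    O=O: 3 × 510 = 1530
    S–H: 4 × 342 = 1368
    Σ(broken) = 2898 kJ
  Bonds formed (products):
    O–H: 4 × 448 = 1792
    S=O: 4 × 509 = 2036
    Σ(formed) = 3828 kJ
  ΔH_I = 2898 − 3828 = −930 kJ
Reaction II:
  Bonds broken (reactants):
    N–H: 12 × 401 = 4812
    O=O: 3 × 510 = 1530
    Σ(broken) = 6342 kJ
  Bonds formed (products):
    N≡N: 2 × 924 = 1848
    O–H: 12 × 448 = 5376
    Σ(formed) = 7224 kJ
  ΔH_II = 6342 − 7224 = −882 kJ
ΔH_I − ΔH_II = −48 kJ, so reaction I has the more negative ΔH; |ΔH_I − ΔH_II| = 48 kJ.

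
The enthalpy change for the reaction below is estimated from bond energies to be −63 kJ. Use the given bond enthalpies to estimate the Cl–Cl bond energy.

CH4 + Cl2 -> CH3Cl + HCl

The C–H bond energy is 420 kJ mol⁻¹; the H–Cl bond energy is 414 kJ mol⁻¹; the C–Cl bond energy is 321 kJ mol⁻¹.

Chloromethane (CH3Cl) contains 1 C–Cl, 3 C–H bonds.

Let D be the Cl–Cl bond energy.
Σ(broken) = 4×420 + 1×D = 1680 + D
Σ(formed) = 1×321 + 3×420 + 1×414 = 1995
ΔH = Σ(broken) − Σ(formed) = (1680 + D) − (1995) = −315 + D
Setting this equal to −63 kJ gives D = 252 kJ/mol.

D(Cl–Cl) ≈ 252 kJ/mol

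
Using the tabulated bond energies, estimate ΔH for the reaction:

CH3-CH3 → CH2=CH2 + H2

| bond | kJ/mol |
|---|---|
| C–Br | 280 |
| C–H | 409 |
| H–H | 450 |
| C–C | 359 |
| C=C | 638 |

ΔH ≈ +89 kJ

Bonds broken (reactants):
  C–C: 1 × 359 = 359
  C–H: 6 × 409 = 2454
  Σ(broken) = 2813 kJ
Bonds formed (products):
  C–H: 4 × 409 = 1636
  C=C: 1 × 638 = 638
  H–H: 1 × 450 = 450
  Σ(formed) = 2724 kJ
ΔH = Σ(broken) − Σ(formed) = 2813 − 2724 = +89 kJ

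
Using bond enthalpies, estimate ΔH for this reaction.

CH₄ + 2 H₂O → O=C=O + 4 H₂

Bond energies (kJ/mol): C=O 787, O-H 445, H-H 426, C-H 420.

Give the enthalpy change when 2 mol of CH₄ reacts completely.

ΔH = +364 kJ

Bonds broken (reactants):
  C-H: 4 × 420 = 1680
  O-H: 4 × 445 = 1780
  Σ(broken) = 3460 kJ
Bonds formed (products):
  C=O: 2 × 787 = 1574
  H-H: 4 × 426 = 1704
  Σ(formed) = 3278 kJ
ΔH = Σ(broken) − Σ(formed) = 3460 − 3278 = +182 kJ
For 2× the reaction as written: 2 × (+182) = +364 kJ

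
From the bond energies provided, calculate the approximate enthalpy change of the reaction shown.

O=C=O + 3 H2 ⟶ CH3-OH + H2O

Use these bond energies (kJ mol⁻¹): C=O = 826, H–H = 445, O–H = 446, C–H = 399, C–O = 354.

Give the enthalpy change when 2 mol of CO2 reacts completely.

Bonds broken (reactants):
  C=O: 2 × 826 = 1652
  H–H: 3 × 445 = 1335
  Σ(broken) = 2987 kJ
Bonds formed (products):
  C–H: 3 × 399 = 1197
  C–O: 1 × 354 = 354
  O–H: 3 × 446 = 1338
  Σ(formed) = 2889 kJ
ΔH = Σ(broken) − Σ(formed) = 2987 − 2889 = +98 kJ
For 2× the reaction as written: 2 × (+98) = +196 kJ

ΔH = +196 kJ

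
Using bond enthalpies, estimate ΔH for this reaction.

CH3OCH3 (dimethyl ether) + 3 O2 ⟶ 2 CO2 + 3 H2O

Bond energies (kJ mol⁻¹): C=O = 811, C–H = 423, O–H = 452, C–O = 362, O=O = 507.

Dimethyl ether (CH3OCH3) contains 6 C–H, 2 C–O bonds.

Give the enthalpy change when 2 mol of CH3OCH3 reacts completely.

ΔH = −2346 kJ

Bonds broken (reactants):
  C–H: 6 × 423 = 2538
  C–O: 2 × 362 = 724
  O=O: 3 × 507 = 1521
  Σ(broken) = 4783 kJ
Bonds formed (products):
  C=O: 4 × 811 = 3244
  O–H: 6 × 452 = 2712
  Σ(formed) = 5956 kJ
ΔH = Σ(broken) − Σ(formed) = 4783 − 5956 = −1173 kJ
For 2× the reaction as written: 2 × (−1173) = −2346 kJ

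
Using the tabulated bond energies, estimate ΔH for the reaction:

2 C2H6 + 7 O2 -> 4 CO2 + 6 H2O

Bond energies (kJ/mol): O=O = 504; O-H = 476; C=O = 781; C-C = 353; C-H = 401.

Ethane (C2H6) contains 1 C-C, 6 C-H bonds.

Bonds broken (reactants):
  C-C: 2 × 353 = 706
  C-H: 12 × 401 = 4812
  O=O: 7 × 504 = 3528
  Σ(broken) = 9046 kJ
Bonds formed (products):
  C=O: 8 × 781 = 6248
  O-H: 12 × 476 = 5712
  Σ(formed) = 11960 kJ
ΔH = Σ(broken) − Σ(formed) = 9046 − 11960 = −2914 kJ

ΔH ≈ −2914 kJ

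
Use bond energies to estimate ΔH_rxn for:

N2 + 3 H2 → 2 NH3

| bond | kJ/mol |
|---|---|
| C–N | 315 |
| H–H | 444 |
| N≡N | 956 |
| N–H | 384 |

Bonds broken (reactants):
  H–H: 3 × 444 = 1332
  N≡N: 1 × 956 = 956
  Σ(broken) = 2288 kJ
Bonds formed (products):
  N–H: 6 × 384 = 2304
  Σ(formed) = 2304 kJ
ΔH = Σ(broken) − Σ(formed) = 2288 − 2304 = −16 kJ

ΔH ≈ −16 kJ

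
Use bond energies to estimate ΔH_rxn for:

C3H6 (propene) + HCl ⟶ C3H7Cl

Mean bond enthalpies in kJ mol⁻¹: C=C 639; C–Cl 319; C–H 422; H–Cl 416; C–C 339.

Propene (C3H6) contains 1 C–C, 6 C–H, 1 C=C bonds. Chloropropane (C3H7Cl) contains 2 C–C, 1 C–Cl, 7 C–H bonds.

ΔH ≈ −25 kJ

Bonds broken (reactants):
  C–C: 1 × 339 = 339
  C–H: 6 × 422 = 2532
  C=C: 1 × 639 = 639
  H–Cl: 1 × 416 = 416
  Σ(broken) = 3926 kJ
Bonds formed (products):
  C–C: 2 × 339 = 678
  C–Cl: 1 × 319 = 319
  C–H: 7 × 422 = 2954
  Σ(formed) = 3951 kJ
ΔH = Σ(broken) − Σ(formed) = 3926 − 3951 = −25 kJ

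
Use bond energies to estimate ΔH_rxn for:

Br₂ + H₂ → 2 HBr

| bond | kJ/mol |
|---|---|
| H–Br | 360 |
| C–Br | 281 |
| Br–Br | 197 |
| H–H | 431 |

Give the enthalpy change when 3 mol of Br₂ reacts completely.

ΔH = −276 kJ

Bonds broken (reactants):
  Br–Br: 1 × 197 = 197
  H–H: 1 × 431 = 431
  Σ(broken) = 628 kJ
Bonds formed (products):
  H–Br: 2 × 360 = 720
  Σ(formed) = 720 kJ
ΔH = Σ(broken) − Σ(formed) = 628 − 720 = −92 kJ
For 3× the reaction as written: 3 × (−92) = −276 kJ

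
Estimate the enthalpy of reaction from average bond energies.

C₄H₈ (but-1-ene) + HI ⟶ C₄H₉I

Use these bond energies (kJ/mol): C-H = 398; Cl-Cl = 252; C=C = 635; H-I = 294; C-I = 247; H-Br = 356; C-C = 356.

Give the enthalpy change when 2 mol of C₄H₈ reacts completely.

ΔH = −144 kJ

Bonds broken (reactants):
  C-C: 2 × 356 = 712
  C-H: 8 × 398 = 3184
  C=C: 1 × 635 = 635
  H-I: 1 × 294 = 294
  Σ(broken) = 4825 kJ
Bonds formed (products):
  C-C: 3 × 356 = 1068
  C-H: 9 × 398 = 3582
  C-I: 1 × 247 = 247
  Σ(formed) = 4897 kJ
ΔH = Σ(broken) − Σ(formed) = 4825 − 4897 = −72 kJ
For 2× the reaction as written: 2 × (−72) = −144 kJ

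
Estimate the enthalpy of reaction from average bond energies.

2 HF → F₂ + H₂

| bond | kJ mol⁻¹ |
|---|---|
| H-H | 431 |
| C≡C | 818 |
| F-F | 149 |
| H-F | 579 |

ΔH ≈ +578 kJ

Bonds broken (reactants):
  H-F: 2 × 579 = 1158
  Σ(broken) = 1158 kJ
Bonds formed (products):
  F-F: 1 × 149 = 149
  H-H: 1 × 431 = 431
  Σ(formed) = 580 kJ
ΔH = Σ(broken) − Σ(formed) = 1158 − 580 = +578 kJ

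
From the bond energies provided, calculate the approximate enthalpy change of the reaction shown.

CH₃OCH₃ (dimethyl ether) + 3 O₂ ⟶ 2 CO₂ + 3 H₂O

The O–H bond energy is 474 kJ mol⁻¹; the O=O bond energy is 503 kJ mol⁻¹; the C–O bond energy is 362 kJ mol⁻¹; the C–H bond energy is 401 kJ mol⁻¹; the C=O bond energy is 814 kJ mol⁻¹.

Bonds broken (reactants):
  C–H: 6 × 401 = 2406
  C–O: 2 × 362 = 724
  O=O: 3 × 503 = 1509
  Σ(broken) = 4639 kJ
Bonds formed (products):
  C=O: 4 × 814 = 3256
  O–H: 6 × 474 = 2844
  Σ(formed) = 6100 kJ
ΔH = Σ(broken) − Σ(formed) = 4639 − 6100 = −1461 kJ

ΔH ≈ −1461 kJ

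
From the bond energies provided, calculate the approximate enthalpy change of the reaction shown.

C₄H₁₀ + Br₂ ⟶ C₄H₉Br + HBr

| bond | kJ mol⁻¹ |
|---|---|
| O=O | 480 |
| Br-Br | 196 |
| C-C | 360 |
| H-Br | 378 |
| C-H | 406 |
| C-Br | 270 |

Bonds broken (reactants):
  Br-Br: 1 × 196 = 196
  C-C: 3 × 360 = 1080
  C-H: 10 × 406 = 4060
  Σ(broken) = 5336 kJ
Bonds formed (products):
  C-Br: 1 × 270 = 270
  C-C: 3 × 360 = 1080
  C-H: 9 × 406 = 3654
  H-Br: 1 × 378 = 378
  Σ(formed) = 5382 kJ
ΔH = Σ(broken) − Σ(formed) = 5336 − 5382 = −46 kJ

ΔH ≈ −46 kJ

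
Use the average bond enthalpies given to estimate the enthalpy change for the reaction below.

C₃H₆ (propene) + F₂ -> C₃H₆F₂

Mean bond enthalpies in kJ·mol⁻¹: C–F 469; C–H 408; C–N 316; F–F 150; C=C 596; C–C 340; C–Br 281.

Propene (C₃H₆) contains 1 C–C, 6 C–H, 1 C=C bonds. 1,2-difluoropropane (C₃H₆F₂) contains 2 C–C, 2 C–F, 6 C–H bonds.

Bonds broken (reactants):
  C–C: 1 × 340 = 340
  C–H: 6 × 408 = 2448
  C=C: 1 × 596 = 596
  F–F: 1 × 150 = 150
  Σ(broken) = 3534 kJ
Bonds formed (products):
  C–C: 2 × 340 = 680
  C–F: 2 × 469 = 938
  C–H: 6 × 408 = 2448
  Σ(formed) = 4066 kJ
ΔH = Σ(broken) − Σ(formed) = 3534 − 4066 = −532 kJ

ΔH ≈ −532 kJ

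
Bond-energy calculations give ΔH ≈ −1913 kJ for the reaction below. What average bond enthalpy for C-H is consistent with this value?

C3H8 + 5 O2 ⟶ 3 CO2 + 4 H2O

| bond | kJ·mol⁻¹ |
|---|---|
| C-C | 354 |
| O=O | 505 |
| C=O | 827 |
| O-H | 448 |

D(C-H) ≈ 425 kJ/mol

Let D be the C-H bond energy.
Σ(broken) = 2×354 + 8×D + 5×505 = 3233 + 8D
Σ(formed) = 6×827 + 8×448 = 8546
ΔH = Σ(broken) − Σ(formed) = (3233 + 8D) − (8546) = −5313 + 8D
Setting this equal to −1913 kJ gives 8D = 3400, so D = 425 kJ/mol.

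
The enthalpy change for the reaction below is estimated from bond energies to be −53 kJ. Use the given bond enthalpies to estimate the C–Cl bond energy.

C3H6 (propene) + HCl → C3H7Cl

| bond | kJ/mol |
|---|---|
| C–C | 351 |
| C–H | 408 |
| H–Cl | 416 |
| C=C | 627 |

Let D be the C–Cl bond energy.
Σ(broken) = 1×351 + 6×408 + 1×627 + 1×416 = 3842
Σ(formed) = 2×351 + 1×D + 7×408 = 3558 + D
ΔH = Σ(broken) − Σ(formed) = (3842) − (3558 + D) = +284 − D
Setting this equal to −53 kJ gives D = 337 kJ/mol.

D(C–Cl) ≈ 337 kJ/mol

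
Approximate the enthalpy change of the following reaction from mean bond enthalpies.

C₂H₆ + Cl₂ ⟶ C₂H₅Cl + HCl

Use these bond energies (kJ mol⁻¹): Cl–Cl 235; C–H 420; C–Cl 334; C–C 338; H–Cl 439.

ΔH ≈ −118 kJ

Bonds broken (reactants):
  C–C: 1 × 338 = 338
  C–H: 6 × 420 = 2520
  Cl–Cl: 1 × 235 = 235
  Σ(broken) = 3093 kJ
Bonds formed (products):
  C–C: 1 × 338 = 338
  C–Cl: 1 × 334 = 334
  C–H: 5 × 420 = 2100
  H–Cl: 1 × 439 = 439
  Σ(formed) = 3211 kJ
ΔH = Σ(broken) − Σ(formed) = 3093 − 3211 = −118 kJ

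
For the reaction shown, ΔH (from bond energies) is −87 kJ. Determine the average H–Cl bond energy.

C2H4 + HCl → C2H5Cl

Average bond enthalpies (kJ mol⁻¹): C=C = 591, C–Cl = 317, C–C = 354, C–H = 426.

Let D be the H–Cl bond energy.
Σ(broken) = 4×426 + 1×591 + 1×D = 2295 + D
Σ(formed) = 1×354 + 1×317 + 5×426 = 2801
ΔH = Σ(broken) − Σ(formed) = (2295 + D) − (2801) = −506 + D
Setting this equal to −87 kJ gives D = 419 kJ/mol.

D(H–Cl) ≈ 419 kJ/mol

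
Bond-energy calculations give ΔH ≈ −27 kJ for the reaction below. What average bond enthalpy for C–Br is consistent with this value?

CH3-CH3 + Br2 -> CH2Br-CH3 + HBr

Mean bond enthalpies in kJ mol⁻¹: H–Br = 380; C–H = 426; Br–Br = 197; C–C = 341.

Let D be the C–Br bond energy.
Σ(broken) = 1×197 + 1×341 + 6×426 = 3094
Σ(formed) = 1×D + 1×341 + 5×426 + 1×380 = 2851 + D
ΔH = Σ(broken) − Σ(formed) = (3094) − (2851 + D) = +243 − D
Setting this equal to −27 kJ gives D = 270 kJ/mol.

D(C–Br) ≈ 270 kJ/mol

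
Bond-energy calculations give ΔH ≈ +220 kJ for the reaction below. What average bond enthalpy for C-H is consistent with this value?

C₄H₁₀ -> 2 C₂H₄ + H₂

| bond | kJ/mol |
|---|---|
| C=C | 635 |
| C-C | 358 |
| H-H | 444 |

Let D be the C-H bond energy.
Σ(broken) = 3×358 + 10×D = 1074 + 10D
Σ(formed) = 8×D + 2×635 + 1×444 = 1714 + 8D
ΔH = Σ(broken) − Σ(formed) = (1074 + 10D) − (1714 + 8D) = −640 + 2D
Setting this equal to +220 kJ gives 2D = 860, so D = 430 kJ/mol.

D(C-H) ≈ 430 kJ/mol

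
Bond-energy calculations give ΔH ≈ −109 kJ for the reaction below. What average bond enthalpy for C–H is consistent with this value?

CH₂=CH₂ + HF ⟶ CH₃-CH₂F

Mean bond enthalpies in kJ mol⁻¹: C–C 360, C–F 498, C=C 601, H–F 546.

D(C–H) ≈ 398 kJ/mol

Let D be the C–H bond energy.
Σ(broken) = 4×D + 1×601 + 1×546 = 1147 + 4D
Σ(formed) = 1×360 + 1×498 + 5×D = 858 + 5D
ΔH = Σ(broken) − Σ(formed) = (1147 + 4D) − (858 + 5D) = +289 − D
Setting this equal to −109 kJ gives D = 398 kJ/mol.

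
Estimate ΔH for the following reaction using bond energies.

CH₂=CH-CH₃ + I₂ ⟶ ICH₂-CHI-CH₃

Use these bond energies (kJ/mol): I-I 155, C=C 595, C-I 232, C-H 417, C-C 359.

ΔH ≈ −73 kJ

Bonds broken (reactants):
  C-C: 1 × 359 = 359
  C-H: 6 × 417 = 2502
  C=C: 1 × 595 = 595
  I-I: 1 × 155 = 155
  Σ(broken) = 3611 kJ
Bonds formed (products):
  C-C: 2 × 359 = 718
  C-H: 6 × 417 = 2502
  C-I: 2 × 232 = 464
  Σ(formed) = 3684 kJ
ΔH = Σ(broken) − Σ(formed) = 3611 − 3684 = −73 kJ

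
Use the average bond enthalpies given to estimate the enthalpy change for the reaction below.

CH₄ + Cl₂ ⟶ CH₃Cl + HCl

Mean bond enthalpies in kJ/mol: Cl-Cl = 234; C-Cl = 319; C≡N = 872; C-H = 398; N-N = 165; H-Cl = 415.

Bonds broken (reactants):
  C-H: 4 × 398 = 1592
  Cl-Cl: 1 × 234 = 234
  Σ(broken) = 1826 kJ
Bonds formed (products):
  C-Cl: 1 × 319 = 319
  C-H: 3 × 398 = 1194
  H-Cl: 1 × 415 = 415
  Σ(formed) = 1928 kJ
ΔH = Σ(broken) − Σ(formed) = 1826 − 1928 = −102 kJ

ΔH ≈ −102 kJ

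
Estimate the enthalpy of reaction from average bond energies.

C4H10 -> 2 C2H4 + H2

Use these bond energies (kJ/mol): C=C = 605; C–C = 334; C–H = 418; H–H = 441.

ΔH ≈ +187 kJ

Bonds broken (reactants):
  C–C: 3 × 334 = 1002
  C–H: 10 × 418 = 4180
  Σ(broken) = 5182 kJ
Bonds formed (products):
  C–H: 8 × 418 = 3344
  C=C: 2 × 605 = 1210
  H–H: 1 × 441 = 441
  Σ(formed) = 4995 kJ
ΔH = Σ(broken) − Σ(formed) = 5182 − 4995 = +187 kJ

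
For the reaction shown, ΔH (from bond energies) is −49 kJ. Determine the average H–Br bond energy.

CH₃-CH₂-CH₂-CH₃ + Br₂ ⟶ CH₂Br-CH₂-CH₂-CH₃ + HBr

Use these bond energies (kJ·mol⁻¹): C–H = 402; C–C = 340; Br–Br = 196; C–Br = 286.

D(H–Br) ≈ 361 kJ/mol

Let D be the H–Br bond energy.
Σ(broken) = 1×196 + 3×340 + 10×402 = 5236
Σ(formed) = 1×286 + 3×340 + 9×402 + 1×D = 4924 + D
ΔH = Σ(broken) − Σ(formed) = (5236) − (4924 + D) = +312 − D
Setting this equal to −49 kJ gives D = 361 kJ/mol.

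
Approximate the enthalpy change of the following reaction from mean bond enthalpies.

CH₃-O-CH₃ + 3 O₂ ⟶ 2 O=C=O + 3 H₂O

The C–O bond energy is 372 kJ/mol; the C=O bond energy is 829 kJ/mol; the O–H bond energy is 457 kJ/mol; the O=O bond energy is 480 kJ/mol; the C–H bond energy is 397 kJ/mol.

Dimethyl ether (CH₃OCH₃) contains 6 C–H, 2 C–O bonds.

Bonds broken (reactants):
  C–H: 6 × 397 = 2382
  C–O: 2 × 372 = 744
  O=O: 3 × 480 = 1440
  Σ(broken) = 4566 kJ
Bonds formed (products):
  C=O: 4 × 829 = 3316
  O–H: 6 × 457 = 2742
  Σ(formed) = 6058 kJ
ΔH = Σ(broken) − Σ(formed) = 4566 − 6058 = −1492 kJ

ΔH ≈ −1492 kJ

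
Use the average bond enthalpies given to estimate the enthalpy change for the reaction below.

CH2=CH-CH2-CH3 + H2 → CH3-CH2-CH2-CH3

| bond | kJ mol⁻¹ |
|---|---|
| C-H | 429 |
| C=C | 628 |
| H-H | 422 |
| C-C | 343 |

Bonds broken (reactants):
  C-C: 2 × 343 = 686
  C-H: 8 × 429 = 3432
  C=C: 1 × 628 = 628
  H-H: 1 × 422 = 422
  Σ(broken) = 5168 kJ
Bonds formed (products):
  C-C: 3 × 343 = 1029
  C-H: 10 × 429 = 4290
  Σ(formed) = 5319 kJ
ΔH = Σ(broken) − Σ(formed) = 5168 − 5319 = −151 kJ

ΔH ≈ −151 kJ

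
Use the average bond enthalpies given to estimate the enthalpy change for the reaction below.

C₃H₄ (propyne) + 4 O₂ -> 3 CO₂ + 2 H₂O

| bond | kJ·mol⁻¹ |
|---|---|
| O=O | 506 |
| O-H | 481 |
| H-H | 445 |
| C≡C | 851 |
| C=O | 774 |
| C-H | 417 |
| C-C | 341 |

Bonds broken (reactants):
  C≡C: 1 × 851 = 851
  C-C: 1 × 341 = 341
  C-H: 4 × 417 = 1668
  O=O: 4 × 506 = 2024
  Σ(broken) = 4884 kJ
Bonds formed (products):
  C=O: 6 × 774 = 4644
  O-H: 4 × 481 = 1924
  Σ(formed) = 6568 kJ
ΔH = Σ(broken) − Σ(formed) = 4884 − 6568 = −1684 kJ

ΔH ≈ −1684 kJ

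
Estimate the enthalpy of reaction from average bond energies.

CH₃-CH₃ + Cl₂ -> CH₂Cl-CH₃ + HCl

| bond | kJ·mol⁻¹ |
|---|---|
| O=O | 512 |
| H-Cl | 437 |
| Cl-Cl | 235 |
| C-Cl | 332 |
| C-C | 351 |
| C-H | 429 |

ΔH ≈ −105 kJ

Bonds broken (reactants):
  C-C: 1 × 351 = 351
  C-H: 6 × 429 = 2574
  Cl-Cl: 1 × 235 = 235
  Σ(broken) = 3160 kJ
Bonds formed (products):
  C-C: 1 × 351 = 351
  C-Cl: 1 × 332 = 332
  C-H: 5 × 429 = 2145
  H-Cl: 1 × 437 = 437
  Σ(formed) = 3265 kJ
ΔH = Σ(broken) − Σ(formed) = 3160 − 3265 = −105 kJ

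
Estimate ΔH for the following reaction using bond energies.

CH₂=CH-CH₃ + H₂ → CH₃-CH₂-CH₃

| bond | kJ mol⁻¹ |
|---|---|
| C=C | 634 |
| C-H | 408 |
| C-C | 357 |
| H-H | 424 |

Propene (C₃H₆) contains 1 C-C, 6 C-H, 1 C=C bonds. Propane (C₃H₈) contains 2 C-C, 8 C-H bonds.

Bonds broken (reactants):
  C-C: 1 × 357 = 357
  C-H: 6 × 408 = 2448
  C=C: 1 × 634 = 634
  H-H: 1 × 424 = 424
  Σ(broken) = 3863 kJ
Bonds formed (products):
  C-C: 2 × 357 = 714
  C-H: 8 × 408 = 3264
  Σ(formed) = 3978 kJ
ΔH = Σ(broken) − Σ(formed) = 3863 − 3978 = −115 kJ

ΔH ≈ −115 kJ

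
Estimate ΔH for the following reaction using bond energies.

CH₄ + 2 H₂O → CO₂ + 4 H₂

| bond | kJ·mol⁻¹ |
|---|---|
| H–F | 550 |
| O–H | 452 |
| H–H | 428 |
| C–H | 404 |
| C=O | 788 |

Bonds broken (reactants):
  C–H: 4 × 404 = 1616
  O–H: 4 × 452 = 1808
  Σ(broken) = 3424 kJ
Bonds formed (products):
  C=O: 2 × 788 = 1576
  H–H: 4 × 428 = 1712
  Σ(formed) = 3288 kJ
ΔH = Σ(broken) − Σ(formed) = 3424 − 3288 = +136 kJ

ΔH ≈ +136 kJ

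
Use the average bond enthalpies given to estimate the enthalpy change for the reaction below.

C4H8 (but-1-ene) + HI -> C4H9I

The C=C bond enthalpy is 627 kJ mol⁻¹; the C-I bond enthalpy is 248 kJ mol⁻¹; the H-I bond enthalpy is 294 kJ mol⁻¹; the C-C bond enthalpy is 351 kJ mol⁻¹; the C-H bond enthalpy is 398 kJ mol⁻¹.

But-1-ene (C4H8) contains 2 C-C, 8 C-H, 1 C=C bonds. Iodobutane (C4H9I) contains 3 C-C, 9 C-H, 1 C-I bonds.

Bonds broken (reactants):
  C-C: 2 × 351 = 702
  C-H: 8 × 398 = 3184
  C=C: 1 × 627 = 627
  H-I: 1 × 294 = 294
  Σ(broken) = 4807 kJ
Bonds formed (products):
  C-C: 3 × 351 = 1053
  C-H: 9 × 398 = 3582
  C-I: 1 × 248 = 248
  Σ(formed) = 4883 kJ
ΔH = Σ(broken) − Σ(formed) = 4807 − 4883 = −76 kJ

ΔH ≈ −76 kJ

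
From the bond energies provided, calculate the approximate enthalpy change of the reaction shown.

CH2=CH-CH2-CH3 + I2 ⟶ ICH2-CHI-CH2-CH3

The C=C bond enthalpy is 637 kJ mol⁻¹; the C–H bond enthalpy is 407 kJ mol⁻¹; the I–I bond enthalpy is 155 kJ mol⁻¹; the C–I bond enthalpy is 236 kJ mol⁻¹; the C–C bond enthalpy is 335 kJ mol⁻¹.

Bonds broken (reactants):
  C–C: 2 × 335 = 670
  C–H: 8 × 407 = 3256
  C=C: 1 × 637 = 637
  I–I: 1 × 155 = 155
  Σ(broken) = 4718 kJ
Bonds formed (products):
  C–C: 3 × 335 = 1005
  C–H: 8 × 407 = 3256
  C–I: 2 × 236 = 472
  Σ(formed) = 4733 kJ
ΔH = Σ(broken) − Σ(formed) = 4718 − 4733 = −15 kJ

ΔH ≈ −15 kJ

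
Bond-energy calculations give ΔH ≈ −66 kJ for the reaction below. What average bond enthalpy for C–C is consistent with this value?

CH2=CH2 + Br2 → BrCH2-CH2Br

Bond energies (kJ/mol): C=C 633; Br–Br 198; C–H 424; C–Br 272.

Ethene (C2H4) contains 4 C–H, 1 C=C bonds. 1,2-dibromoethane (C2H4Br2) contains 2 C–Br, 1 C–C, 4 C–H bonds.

Let D be the C–C bond energy.
Σ(broken) = 1×198 + 4×424 + 1×633 = 2527
Σ(formed) = 2×272 + 1×D + 4×424 = 2240 + D
ΔH = Σ(broken) − Σ(formed) = (2527) − (2240 + D) = +287 − D
Setting this equal to −66 kJ gives D = 353 kJ/mol.

D(C–C) ≈ 353 kJ/mol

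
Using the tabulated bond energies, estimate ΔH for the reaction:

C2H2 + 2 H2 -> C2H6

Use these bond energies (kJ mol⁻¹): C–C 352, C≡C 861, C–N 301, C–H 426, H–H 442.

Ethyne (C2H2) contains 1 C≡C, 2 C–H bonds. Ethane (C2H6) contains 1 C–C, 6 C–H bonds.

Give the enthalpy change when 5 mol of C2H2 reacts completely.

Bonds broken (reactants):
  C≡C: 1 × 861 = 861
  C–H: 2 × 426 = 852
  H–H: 2 × 442 = 884
  Σ(broken) = 2597 kJ
Bonds formed (products):
  C–C: 1 × 352 = 352
  C–H: 6 × 426 = 2556
  Σ(formed) = 2908 kJ
ΔH = Σ(broken) − Σ(formed) = 2597 − 2908 = −311 kJ
For 5× the reaction as written: 5 × (−311) = −1555 kJ

ΔH = −1555 kJ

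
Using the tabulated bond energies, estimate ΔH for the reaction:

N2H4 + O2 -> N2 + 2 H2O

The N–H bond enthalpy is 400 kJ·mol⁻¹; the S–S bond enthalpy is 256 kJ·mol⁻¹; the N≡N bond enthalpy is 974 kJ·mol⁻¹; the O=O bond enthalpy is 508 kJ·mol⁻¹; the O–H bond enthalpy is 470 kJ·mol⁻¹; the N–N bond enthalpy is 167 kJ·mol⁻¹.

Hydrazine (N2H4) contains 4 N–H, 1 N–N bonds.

Bonds broken (reactants):
  N–H: 4 × 400 = 1600
  N–N: 1 × 167 = 167
  O=O: 1 × 508 = 508
  Σ(broken) = 2275 kJ
Bonds formed (products):
  N≡N: 1 × 974 = 974
  O–H: 4 × 470 = 1880
  Σ(formed) = 2854 kJ
ΔH = Σ(broken) − Σ(formed) = 2275 − 2854 = −579 kJ

ΔH ≈ −579 kJ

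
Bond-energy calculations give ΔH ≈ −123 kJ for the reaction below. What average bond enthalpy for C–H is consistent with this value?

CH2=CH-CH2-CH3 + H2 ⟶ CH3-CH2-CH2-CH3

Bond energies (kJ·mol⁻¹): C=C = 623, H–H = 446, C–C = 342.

Let D be the C–H bond energy.
Σ(broken) = 2×342 + 8×D + 1×623 + 1×446 = 1753 + 8D
Σ(formed) = 3×342 + 10×D = 1026 + 10D
ΔH = Σ(broken) − Σ(formed) = (1753 + 8D) − (1026 + 10D) = +727 − 2D
Setting this equal to −123 kJ gives 2D = 850, so D = 425 kJ/mol.

D(C–H) ≈ 425 kJ/mol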